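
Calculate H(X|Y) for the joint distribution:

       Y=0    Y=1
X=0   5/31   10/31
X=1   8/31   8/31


H(X|Y) = Σ_y p(y) H(X|Y=y)
  p(Y=0) = 13/31, H(X|Y=0) = 0.9612
  p(Y=1) = 18/31, H(X|Y=1) = 0.9911
H(X|Y) = 0.4194×0.9612 + 0.5806×0.9911 = 0.9786 bits


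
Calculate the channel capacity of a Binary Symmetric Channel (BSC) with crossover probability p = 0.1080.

For BSC with error probability p:
C = 1 - H(p) where H(p) is binary entropy
H(0.1080) = -0.1080 × log₂(0.1080) - 0.8920 × log₂(0.8920)
H(p) = 0.4939
C = 1 - 0.4939 = 0.5061 bits/use


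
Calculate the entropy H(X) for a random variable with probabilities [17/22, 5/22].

H(X) = -Σ p(x) log₂ p(x)
  -17/22 × log₂(17/22) = 0.2874
  -5/22 × log₂(5/22) = 0.4858
H(X) = 0.7732 bits


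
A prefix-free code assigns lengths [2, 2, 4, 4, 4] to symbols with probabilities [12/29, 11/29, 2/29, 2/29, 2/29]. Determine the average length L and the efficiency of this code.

Average length L = Σ p_i × l_i = 2.4138 bits
Entropy H = 1.8555 bits
Efficiency η = H/L × 100% = 76.87%


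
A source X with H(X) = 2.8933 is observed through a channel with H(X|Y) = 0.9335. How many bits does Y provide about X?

I(X;Y) = H(X) - H(X|Y)
I(X;Y) = 2.8933 - 0.9335 = 1.9598 bits


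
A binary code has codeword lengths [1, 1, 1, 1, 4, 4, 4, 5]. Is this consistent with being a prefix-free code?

Kraft inequality: Σ 2^(-l_i) ≤ 1 for prefix-free code
Calculating: 2^(-1) + 2^(-1) + 2^(-1) + 2^(-1) + 2^(-4) + 2^(-4) + 2^(-4) + 2^(-5)
= 0.5 + 0.5 + 0.5 + 0.5 + 0.0625 + 0.0625 + 0.0625 + 0.03125
= 2.2188
Since 2.2188 > 1, prefix-free code does not exist


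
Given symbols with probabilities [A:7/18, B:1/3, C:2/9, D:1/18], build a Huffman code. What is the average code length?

Huffman tree construction:
Combine smallest probabilities repeatedly
Resulting codes:
  A: 0 (length 1)
  B: 11 (length 2)
  C: 101 (length 3)
  D: 100 (length 3)
Average length = Σ p(s) × length(s) = 1.8889 bits


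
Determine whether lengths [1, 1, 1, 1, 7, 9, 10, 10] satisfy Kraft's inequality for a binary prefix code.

Kraft inequality: Σ 2^(-l_i) ≤ 1 for prefix-free code
Calculating: 2^(-1) + 2^(-1) + 2^(-1) + 2^(-1) + 2^(-7) + 2^(-9) + 2^(-10) + 2^(-10)
= 0.5 + 0.5 + 0.5 + 0.5 + 0.0078125 + 0.001953125 + 0.0009765625 + 0.0009765625
= 2.0117
Since 2.0117 > 1, prefix-free code does not exist


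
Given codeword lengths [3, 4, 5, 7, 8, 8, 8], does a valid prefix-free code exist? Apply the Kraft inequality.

Kraft inequality: Σ 2^(-l_i) ≤ 1 for prefix-free code
Calculating: 2^(-3) + 2^(-4) + 2^(-5) + 2^(-7) + 2^(-8) + 2^(-8) + 2^(-8)
= 0.125 + 0.0625 + 0.03125 + 0.0078125 + 0.00390625 + 0.00390625 + 0.00390625
= 0.2383
Since 0.2383 ≤ 1, prefix-free code exists


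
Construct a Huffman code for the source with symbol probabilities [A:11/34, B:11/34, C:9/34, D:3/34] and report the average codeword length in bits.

Huffman tree construction:
Combine smallest probabilities repeatedly
Resulting codes:
  A: 10 (length 2)
  B: 11 (length 2)
  C: 01 (length 2)
  D: 00 (length 2)
Average length = Σ p(s) × length(s) = 2.0000 bits


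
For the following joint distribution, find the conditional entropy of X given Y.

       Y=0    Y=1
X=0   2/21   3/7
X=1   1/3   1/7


H(X|Y) = Σ_y p(y) H(X|Y=y)
  p(Y=0) = 3/7, H(X|Y=0) = 0.7642
  p(Y=1) = 4/7, H(X|Y=1) = 0.8113
H(X|Y) = 0.4286×0.7642 + 0.5714×0.8113 = 0.7911 bits


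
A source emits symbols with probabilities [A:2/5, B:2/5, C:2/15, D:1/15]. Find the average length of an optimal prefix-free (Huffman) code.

Huffman tree construction:
Combine smallest probabilities repeatedly
Resulting codes:
  A: 11 (length 2)
  B: 0 (length 1)
  C: 101 (length 3)
  D: 100 (length 3)
Average length = Σ p(s) × length(s) = 1.8000 bits


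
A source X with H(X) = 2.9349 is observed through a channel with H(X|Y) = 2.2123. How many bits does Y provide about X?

I(X;Y) = H(X) - H(X|Y)
I(X;Y) = 2.9349 - 2.2123 = 0.7226 bits


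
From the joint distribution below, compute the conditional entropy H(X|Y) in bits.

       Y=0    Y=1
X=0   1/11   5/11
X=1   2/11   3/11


H(X|Y) = Σ_y p(y) H(X|Y=y)
  p(Y=0) = 3/11, H(X|Y=0) = 0.9183
  p(Y=1) = 8/11, H(X|Y=1) = 0.9544
H(X|Y) = 0.2727×0.9183 + 0.7273×0.9544 = 0.9446 bits


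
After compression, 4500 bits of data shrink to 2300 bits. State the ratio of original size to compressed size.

Compression ratio = Original / Compressed
= 4500 / 2300 = 1.96:1


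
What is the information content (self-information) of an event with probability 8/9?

Information content I(x) = -log₂(p(x))
I = -log₂(8/9) = -log₂(0.8889)
I = 0.1699 bits


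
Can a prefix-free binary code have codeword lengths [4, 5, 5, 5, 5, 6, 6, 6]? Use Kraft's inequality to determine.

Kraft inequality: Σ 2^(-l_i) ≤ 1 for prefix-free code
Calculating: 2^(-4) + 2^(-5) + 2^(-5) + 2^(-5) + 2^(-5) + 2^(-6) + 2^(-6) + 2^(-6)
= 0.0625 + 0.03125 + 0.03125 + 0.03125 + 0.03125 + 0.015625 + 0.015625 + 0.015625
= 0.2344
Since 0.2344 ≤ 1, prefix-free code exists


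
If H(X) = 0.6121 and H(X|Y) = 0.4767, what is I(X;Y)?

I(X;Y) = H(X) - H(X|Y)
I(X;Y) = 0.6121 - 0.4767 = 0.1354 bits


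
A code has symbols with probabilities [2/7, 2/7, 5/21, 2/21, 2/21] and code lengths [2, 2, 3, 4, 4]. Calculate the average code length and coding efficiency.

Average length L = Σ p_i × l_i = 2.6190 bits
Entropy H = 2.1719 bits
Efficiency η = H/L × 100% = 82.93%


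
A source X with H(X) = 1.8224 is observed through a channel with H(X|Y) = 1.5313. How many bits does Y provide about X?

I(X;Y) = H(X) - H(X|Y)
I(X;Y) = 1.8224 - 1.5313 = 0.2911 bits


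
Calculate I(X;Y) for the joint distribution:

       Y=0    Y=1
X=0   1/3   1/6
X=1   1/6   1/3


H(X) = 1.0000, H(Y) = 1.0000, H(X,Y) = 1.9183
I(X;Y) = H(X) + H(Y) - H(X,Y) = 0.0817 bits


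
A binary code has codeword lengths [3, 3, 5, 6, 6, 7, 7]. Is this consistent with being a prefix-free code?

Kraft inequality: Σ 2^(-l_i) ≤ 1 for prefix-free code
Calculating: 2^(-3) + 2^(-3) + 2^(-5) + 2^(-6) + 2^(-6) + 2^(-7) + 2^(-7)
= 0.125 + 0.125 + 0.03125 + 0.015625 + 0.015625 + 0.0078125 + 0.0078125
= 0.3281
Since 0.3281 ≤ 1, prefix-free code exists


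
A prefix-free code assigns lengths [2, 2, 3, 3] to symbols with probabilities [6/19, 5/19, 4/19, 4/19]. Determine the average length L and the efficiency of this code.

Average length L = Σ p_i × l_i = 2.4211 bits
Entropy H = 1.9785 bits
Efficiency η = H/L × 100% = 81.72%


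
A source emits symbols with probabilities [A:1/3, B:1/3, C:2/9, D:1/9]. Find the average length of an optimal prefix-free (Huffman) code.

Huffman tree construction:
Combine smallest probabilities repeatedly
Resulting codes:
  A: 10 (length 2)
  B: 11 (length 2)
  C: 01 (length 2)
  D: 00 (length 2)
Average length = Σ p(s) × length(s) = 2.0000 bits


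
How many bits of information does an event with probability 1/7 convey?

Information content I(x) = -log₂(p(x))
I = -log₂(1/7) = -log₂(0.1429)
I = 2.8074 bits


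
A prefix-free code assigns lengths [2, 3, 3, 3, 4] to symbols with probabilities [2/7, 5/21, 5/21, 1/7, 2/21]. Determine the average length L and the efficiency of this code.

Average length L = Σ p_i × l_i = 2.8095 bits
Entropy H = 2.2264 bits
Efficiency η = H/L × 100% = 79.25%


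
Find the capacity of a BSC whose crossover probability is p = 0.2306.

For BSC with error probability p:
C = 1 - H(p) where H(p) is binary entropy
H(0.2306) = -0.2306 × log₂(0.2306) - 0.7694 × log₂(0.7694)
H(p) = 0.7791
C = 1 - 0.7791 = 0.2209 bits/use


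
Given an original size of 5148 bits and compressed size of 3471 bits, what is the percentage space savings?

Space savings = (1 - Compressed/Original) × 100%
= (1 - 3471/5148) × 100%
= 32.58%


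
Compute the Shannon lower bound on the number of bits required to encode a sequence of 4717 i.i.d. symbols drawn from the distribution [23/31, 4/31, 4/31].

Entropy H = 1.0819 bits/symbol
Minimum bits = H × n = 1.0819 × 4717
= 5103.21 bits


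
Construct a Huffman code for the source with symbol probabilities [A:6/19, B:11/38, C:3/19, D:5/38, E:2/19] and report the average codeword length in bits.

Huffman tree construction:
Combine smallest probabilities repeatedly
Resulting codes:
  A: 11 (length 2)
  B: 10 (length 2)
  C: 00 (length 2)
  D: 011 (length 3)
  E: 010 (length 3)
Average length = Σ p(s) × length(s) = 2.2368 bits


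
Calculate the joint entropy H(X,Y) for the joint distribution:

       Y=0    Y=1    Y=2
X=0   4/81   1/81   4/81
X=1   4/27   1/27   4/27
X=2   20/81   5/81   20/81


H(X,Y) = -Σ p(x,y) log₂ p(x,y)
  p(0,0)=4/81: -0.0494 × log₂(0.0494) = 0.2143
  p(0,1)=1/81: -0.0123 × log₂(0.0123) = 0.0783
  p(0,2)=4/81: -0.0494 × log₂(0.0494) = 0.2143
  p(1,0)=4/27: -0.1481 × log₂(0.1481) = 0.4081
  p(1,1)=1/27: -0.0370 × log₂(0.0370) = 0.1761
  p(1,2)=4/27: -0.1481 × log₂(0.1481) = 0.4081
  p(2,0)=20/81: -0.2469 × log₂(0.2469) = 0.4983
  p(2,1)=5/81: -0.0617 × log₂(0.0617) = 0.2480
  p(2,2)=20/81: -0.2469 × log₂(0.2469) = 0.4983
H(X,Y) = 2.7438 bits


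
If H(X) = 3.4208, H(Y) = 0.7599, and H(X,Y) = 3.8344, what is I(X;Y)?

I(X;Y) = H(X) + H(Y) - H(X,Y)
I(X;Y) = 3.4208 + 0.7599 - 3.8344 = 0.3463 bits


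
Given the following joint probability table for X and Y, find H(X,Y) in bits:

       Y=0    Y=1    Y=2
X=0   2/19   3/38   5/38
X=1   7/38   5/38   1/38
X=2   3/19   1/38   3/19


H(X,Y) = -Σ p(x,y) log₂ p(x,y)
  p(0,0)=2/19: -0.1053 × log₂(0.1053) = 0.3419
  p(0,1)=3/38: -0.0789 × log₂(0.0789) = 0.2892
  p(0,2)=5/38: -0.1316 × log₂(0.1316) = 0.3850
  p(1,0)=7/38: -0.1842 × log₂(0.1842) = 0.4496
  p(1,1)=5/38: -0.1316 × log₂(0.1316) = 0.3850
  p(1,2)=1/38: -0.0263 × log₂(0.0263) = 0.1381
  p(2,0)=3/19: -0.1579 × log₂(0.1579) = 0.4205
  p(2,1)=1/38: -0.0263 × log₂(0.0263) = 0.1381
  p(2,2)=3/19: -0.1579 × log₂(0.1579) = 0.4205
H(X,Y) = 2.9678 bits


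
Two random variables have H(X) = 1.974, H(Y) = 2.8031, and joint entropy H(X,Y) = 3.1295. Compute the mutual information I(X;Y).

I(X;Y) = H(X) + H(Y) - H(X,Y)
I(X;Y) = 1.974 + 2.8031 - 3.1295 = 1.6476 bits


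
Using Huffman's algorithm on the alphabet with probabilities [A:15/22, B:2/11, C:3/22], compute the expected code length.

Huffman tree construction:
Combine smallest probabilities repeatedly
Resulting codes:
  A: 1 (length 1)
  B: 01 (length 2)
  C: 00 (length 2)
Average length = Σ p(s) × length(s) = 1.3182 bits


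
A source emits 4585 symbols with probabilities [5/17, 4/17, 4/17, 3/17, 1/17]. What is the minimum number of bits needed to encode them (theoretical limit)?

Entropy H = 2.1837 bits/symbol
Minimum bits = H × n = 2.1837 × 4585
= 10012.11 bits


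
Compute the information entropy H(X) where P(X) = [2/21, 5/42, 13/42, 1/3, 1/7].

H(X) = -Σ p(x) log₂ p(x)
  -2/21 × log₂(2/21) = 0.3231
  -5/42 × log₂(5/42) = 0.3655
  -13/42 × log₂(13/42) = 0.5237
  -1/3 × log₂(1/3) = 0.5283
  -1/7 × log₂(1/7) = 0.4011
H(X) = 2.1416 bits


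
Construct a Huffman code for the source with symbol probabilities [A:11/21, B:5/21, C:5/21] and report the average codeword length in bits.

Huffman tree construction:
Combine smallest probabilities repeatedly
Resulting codes:
  A: 1 (length 1)
  B: 00 (length 2)
  C: 01 (length 2)
Average length = Σ p(s) × length(s) = 1.4762 bits


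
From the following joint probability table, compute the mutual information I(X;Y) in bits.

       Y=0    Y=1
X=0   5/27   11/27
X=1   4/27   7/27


H(X) = 0.9751, H(Y) = 0.9183, H(X,Y) = 1.8914
I(X;Y) = H(X) + H(Y) - H(X,Y) = 0.0020 bits


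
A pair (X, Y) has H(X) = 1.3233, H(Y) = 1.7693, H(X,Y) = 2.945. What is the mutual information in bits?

I(X;Y) = H(X) + H(Y) - H(X,Y)
I(X;Y) = 1.3233 + 1.7693 - 2.945 = 0.1476 bits


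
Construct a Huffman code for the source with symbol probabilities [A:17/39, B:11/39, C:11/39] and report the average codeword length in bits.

Huffman tree construction:
Combine smallest probabilities repeatedly
Resulting codes:
  A: 0 (length 1)
  B: 10 (length 2)
  C: 11 (length 2)
Average length = Σ p(s) × length(s) = 1.5641 bits


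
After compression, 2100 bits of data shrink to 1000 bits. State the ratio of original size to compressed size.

Compression ratio = Original / Compressed
= 2100 / 1000 = 2.10:1


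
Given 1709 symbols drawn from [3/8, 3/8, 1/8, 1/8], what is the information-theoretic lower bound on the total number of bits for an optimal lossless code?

Entropy H = 1.8113 bits/symbol
Minimum bits = H × n = 1.8113 × 1709
= 3095.47 bits


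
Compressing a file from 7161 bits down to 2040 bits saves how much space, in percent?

Space savings = (1 - Compressed/Original) × 100%
= (1 - 2040/7161) × 100%
= 71.51%


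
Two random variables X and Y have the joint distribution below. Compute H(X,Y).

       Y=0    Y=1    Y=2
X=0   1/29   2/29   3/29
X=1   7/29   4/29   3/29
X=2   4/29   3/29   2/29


H(X,Y) = -Σ p(x,y) log₂ p(x,y)
  p(0,0)=1/29: -0.0345 × log₂(0.0345) = 0.1675
  p(0,1)=2/29: -0.0690 × log₂(0.0690) = 0.2661
  p(0,2)=3/29: -0.1034 × log₂(0.1034) = 0.3386
  p(1,0)=7/29: -0.2414 × log₂(0.2414) = 0.4950
  p(1,1)=4/29: -0.1379 × log₂(0.1379) = 0.3942
  p(1,2)=3/29: -0.1034 × log₂(0.1034) = 0.3386
  p(2,0)=4/29: -0.1379 × log₂(0.1379) = 0.3942
  p(2,1)=3/29: -0.1034 × log₂(0.1034) = 0.3386
  p(2,2)=2/29: -0.0690 × log₂(0.0690) = 0.2661
H(X,Y) = 2.9988 bits


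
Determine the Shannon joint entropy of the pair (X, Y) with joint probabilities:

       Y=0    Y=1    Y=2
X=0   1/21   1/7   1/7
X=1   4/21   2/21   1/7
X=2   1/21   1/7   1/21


H(X,Y) = -Σ p(x,y) log₂ p(x,y)
  p(0,0)=1/21: -0.0476 × log₂(0.0476) = 0.2092
  p(0,1)=1/7: -0.1429 × log₂(0.1429) = 0.4011
  p(0,2)=1/7: -0.1429 × log₂(0.1429) = 0.4011
  p(1,0)=4/21: -0.1905 × log₂(0.1905) = 0.4557
  p(1,1)=2/21: -0.0952 × log₂(0.0952) = 0.3231
  p(1,2)=1/7: -0.1429 × log₂(0.1429) = 0.4011
  p(2,0)=1/21: -0.0476 × log₂(0.0476) = 0.2092
  p(2,1)=1/7: -0.1429 × log₂(0.1429) = 0.4011
  p(2,2)=1/21: -0.0476 × log₂(0.0476) = 0.2092
H(X,Y) = 3.0104 bits


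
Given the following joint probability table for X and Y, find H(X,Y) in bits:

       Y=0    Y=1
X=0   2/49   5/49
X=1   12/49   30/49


H(X,Y) = -Σ p(x,y) log₂ p(x,y)
  p(0,0)=2/49: -0.0408 × log₂(0.0408) = 0.1884
  p(0,1)=5/49: -0.1020 × log₂(0.1020) = 0.3360
  p(1,0)=12/49: -0.2449 × log₂(0.2449) = 0.4971
  p(1,1)=30/49: -0.6122 × log₂(0.6122) = 0.4334
H(X,Y) = 1.4548 bits


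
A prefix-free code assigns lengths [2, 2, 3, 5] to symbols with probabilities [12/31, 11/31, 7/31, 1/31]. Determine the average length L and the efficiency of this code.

Average length L = Σ p_i × l_i = 2.3226 bits
Entropy H = 1.7050 bits
Efficiency η = H/L × 100% = 73.41%


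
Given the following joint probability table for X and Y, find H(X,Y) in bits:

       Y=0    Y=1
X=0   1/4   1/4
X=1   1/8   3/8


H(X,Y) = -Σ p(x,y) log₂ p(x,y)
  p(0,0)=1/4: -0.2500 × log₂(0.2500) = 0.5000
  p(0,1)=1/4: -0.2500 × log₂(0.2500) = 0.5000
  p(1,0)=1/8: -0.1250 × log₂(0.1250) = 0.3750
  p(1,1)=3/8: -0.3750 × log₂(0.3750) = 0.5306
H(X,Y) = 1.9056 bits


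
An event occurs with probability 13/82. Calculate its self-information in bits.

Information content I(x) = -log₂(p(x))
I = -log₂(13/82) = -log₂(0.1585)
I = 2.6571 bits


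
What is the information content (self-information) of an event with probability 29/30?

Information content I(x) = -log₂(p(x))
I = -log₂(29/30) = -log₂(0.9667)
I = 0.0489 bits


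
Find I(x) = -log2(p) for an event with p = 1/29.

Information content I(x) = -log₂(p(x))
I = -log₂(1/29) = -log₂(0.0345)
I = 4.8580 bits


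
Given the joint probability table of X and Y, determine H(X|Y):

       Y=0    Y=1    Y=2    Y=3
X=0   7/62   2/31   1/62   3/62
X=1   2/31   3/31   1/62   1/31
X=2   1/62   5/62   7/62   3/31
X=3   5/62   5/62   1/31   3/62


H(X|Y) = Σ_y p(y) H(X|Y=y)
  p(Y=0) = 17/62, H(X|Y=0) = 1.7780
  p(Y=1) = 10/31, H(X|Y=1) = 1.9855
  p(Y=2) = 11/62, H(X|Y=2) = 1.4911
  p(Y=3) = 7/31, H(X|Y=3) = 1.8774
H(X|Y) = 0.2742×1.7780 + 0.3226×1.9855 + 0.1774×1.4911 + 0.2258×1.8774 = 1.8165 bits


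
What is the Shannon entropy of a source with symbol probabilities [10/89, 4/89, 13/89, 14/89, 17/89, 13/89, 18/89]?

H(X) = -Σ p(x) log₂ p(x)
  -10/89 × log₂(10/89) = 0.3544
  -4/89 × log₂(4/89) = 0.2012
  -13/89 × log₂(13/89) = 0.4054
  -14/89 × log₂(14/89) = 0.4197
  -17/89 × log₂(17/89) = 0.4562
  -13/89 × log₂(13/89) = 0.4054
  -18/89 × log₂(18/89) = 0.4663
H(X) = 2.7086 bits


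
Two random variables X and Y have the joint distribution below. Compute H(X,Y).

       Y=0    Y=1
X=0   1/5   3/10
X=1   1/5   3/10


H(X,Y) = -Σ p(x,y) log₂ p(x,y)
  p(0,0)=1/5: -0.2000 × log₂(0.2000) = 0.4644
  p(0,1)=3/10: -0.3000 × log₂(0.3000) = 0.5211
  p(1,0)=1/5: -0.2000 × log₂(0.2000) = 0.4644
  p(1,1)=3/10: -0.3000 × log₂(0.3000) = 0.5211
H(X,Y) = 1.9710 bits


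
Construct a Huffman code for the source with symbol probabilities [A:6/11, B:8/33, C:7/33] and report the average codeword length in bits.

Huffman tree construction:
Combine smallest probabilities repeatedly
Resulting codes:
  A: 1 (length 1)
  B: 01 (length 2)
  C: 00 (length 2)
Average length = Σ p(s) × length(s) = 1.4545 bits


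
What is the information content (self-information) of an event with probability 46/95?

Information content I(x) = -log₂(p(x))
I = -log₂(46/95) = -log₂(0.4842)
I = 1.0463 bits


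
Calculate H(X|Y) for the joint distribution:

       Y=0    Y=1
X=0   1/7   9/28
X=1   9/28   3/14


H(X|Y) = Σ_y p(y) H(X|Y=y)
  p(Y=0) = 13/28, H(X|Y=0) = 0.8905
  p(Y=1) = 15/28, H(X|Y=1) = 0.9710
H(X|Y) = 0.4643×0.8905 + 0.5357×0.9710 = 0.9336 bits


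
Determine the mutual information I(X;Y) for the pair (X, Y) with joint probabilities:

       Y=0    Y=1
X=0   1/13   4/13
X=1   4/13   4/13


H(X) = 0.9612, H(Y) = 0.9612, H(X,Y) = 1.8543
I(X;Y) = H(X) + H(Y) - H(X,Y) = 0.0682 bits


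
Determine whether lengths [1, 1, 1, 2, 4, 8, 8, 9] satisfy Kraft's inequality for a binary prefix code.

Kraft inequality: Σ 2^(-l_i) ≤ 1 for prefix-free code
Calculating: 2^(-1) + 2^(-1) + 2^(-1) + 2^(-2) + 2^(-4) + 2^(-8) + 2^(-8) + 2^(-9)
= 0.5 + 0.5 + 0.5 + 0.25 + 0.0625 + 0.00390625 + 0.00390625 + 0.001953125
= 1.8223
Since 1.8223 > 1, prefix-free code does not exist


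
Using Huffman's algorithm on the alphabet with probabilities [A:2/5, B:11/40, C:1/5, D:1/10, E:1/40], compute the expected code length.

Huffman tree construction:
Combine smallest probabilities repeatedly
Resulting codes:
  A: 0 (length 1)
  B: 10 (length 2)
  C: 111 (length 3)
  D: 1101 (length 4)
  E: 1100 (length 4)
Average length = Σ p(s) × length(s) = 2.0500 bits


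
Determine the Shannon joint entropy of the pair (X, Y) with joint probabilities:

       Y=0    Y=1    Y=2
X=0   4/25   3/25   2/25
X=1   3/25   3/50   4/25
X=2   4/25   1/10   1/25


H(X,Y) = -Σ p(x,y) log₂ p(x,y)
  p(0,0)=4/25: -0.1600 × log₂(0.1600) = 0.4230
  p(0,1)=3/25: -0.1200 × log₂(0.1200) = 0.3671
  p(0,2)=2/25: -0.0800 × log₂(0.0800) = 0.2915
  p(1,0)=3/25: -0.1200 × log₂(0.1200) = 0.3671
  p(1,1)=3/50: -0.0600 × log₂(0.0600) = 0.2435
  p(1,2)=4/25: -0.1600 × log₂(0.1600) = 0.4230
  p(2,0)=4/25: -0.1600 × log₂(0.1600) = 0.4230
  p(2,1)=1/10: -0.1000 × log₂(0.1000) = 0.3322
  p(2,2)=1/25: -0.0400 × log₂(0.0400) = 0.1858
H(X,Y) = 3.0562 bits


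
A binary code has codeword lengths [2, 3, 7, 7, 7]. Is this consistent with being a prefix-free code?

Kraft inequality: Σ 2^(-l_i) ≤ 1 for prefix-free code
Calculating: 2^(-2) + 2^(-3) + 2^(-7) + 2^(-7) + 2^(-7)
= 0.25 + 0.125 + 0.0078125 + 0.0078125 + 0.0078125
= 0.3984
Since 0.3984 ≤ 1, prefix-free code exists


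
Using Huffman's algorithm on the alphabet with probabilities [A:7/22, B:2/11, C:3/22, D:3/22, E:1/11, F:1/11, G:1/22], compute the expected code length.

Huffman tree construction:
Combine smallest probabilities repeatedly
Resulting codes:
  A: 11 (length 2)
  B: 00 (length 2)
  C: 011 (length 3)
  D: 100 (length 3)
  E: 1011 (length 4)
  F: 010 (length 3)
  G: 1010 (length 4)
Average length = Σ p(s) × length(s) = 2.6364 bits


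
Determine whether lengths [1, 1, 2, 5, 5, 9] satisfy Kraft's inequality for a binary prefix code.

Kraft inequality: Σ 2^(-l_i) ≤ 1 for prefix-free code
Calculating: 2^(-1) + 2^(-1) + 2^(-2) + 2^(-5) + 2^(-5) + 2^(-9)
= 0.5 + 0.5 + 0.25 + 0.03125 + 0.03125 + 0.001953125
= 1.3145
Since 1.3145 > 1, prefix-free code does not exist


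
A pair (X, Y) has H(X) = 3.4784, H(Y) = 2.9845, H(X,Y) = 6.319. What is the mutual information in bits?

I(X;Y) = H(X) + H(Y) - H(X,Y)
I(X;Y) = 3.4784 + 2.9845 - 6.319 = 0.1439 bits


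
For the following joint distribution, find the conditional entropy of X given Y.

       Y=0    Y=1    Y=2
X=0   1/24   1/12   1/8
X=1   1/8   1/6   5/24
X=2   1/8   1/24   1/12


H(X|Y) = Σ_y p(y) H(X|Y=y)
  p(Y=0) = 7/24, H(X|Y=0) = 1.4488
  p(Y=1) = 7/24, H(X|Y=1) = 1.3788
  p(Y=2) = 5/12, H(X|Y=2) = 1.4855
H(X|Y) = 0.2917×1.4488 + 0.2917×1.3788 + 0.4167×1.4855 = 1.4437 bits


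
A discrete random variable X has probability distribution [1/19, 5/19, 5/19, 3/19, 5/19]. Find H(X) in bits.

H(X) = -Σ p(x) log₂ p(x)
  -1/19 × log₂(1/19) = 0.2236
  -5/19 × log₂(5/19) = 0.5068
  -5/19 × log₂(5/19) = 0.5068
  -3/19 × log₂(3/19) = 0.4205
  -5/19 × log₂(5/19) = 0.5068
H(X) = 2.1646 bits


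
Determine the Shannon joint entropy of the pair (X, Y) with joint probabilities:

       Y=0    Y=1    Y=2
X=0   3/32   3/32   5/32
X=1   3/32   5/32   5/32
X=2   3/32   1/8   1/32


H(X,Y) = -Σ p(x,y) log₂ p(x,y)
  p(0,0)=3/32: -0.0938 × log₂(0.0938) = 0.3202
  p(0,1)=3/32: -0.0938 × log₂(0.0938) = 0.3202
  p(0,2)=5/32: -0.1562 × log₂(0.1562) = 0.4184
  p(1,0)=3/32: -0.0938 × log₂(0.0938) = 0.3202
  p(1,1)=5/32: -0.1562 × log₂(0.1562) = 0.4184
  p(1,2)=5/32: -0.1562 × log₂(0.1562) = 0.4184
  p(2,0)=3/32: -0.0938 × log₂(0.0938) = 0.3202
  p(2,1)=1/8: -0.1250 × log₂(0.1250) = 0.3750
  p(2,2)=1/32: -0.0312 × log₂(0.0312) = 0.1562
H(X,Y) = 3.0672 bits


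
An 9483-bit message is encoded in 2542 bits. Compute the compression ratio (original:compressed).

Compression ratio = Original / Compressed
= 9483 / 2542 = 3.73:1


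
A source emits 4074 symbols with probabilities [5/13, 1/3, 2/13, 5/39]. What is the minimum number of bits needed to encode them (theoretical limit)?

Entropy H = 1.8539 bits/symbol
Minimum bits = H × n = 1.8539 × 4074
= 7552.80 bits


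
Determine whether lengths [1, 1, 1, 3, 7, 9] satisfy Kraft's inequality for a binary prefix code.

Kraft inequality: Σ 2^(-l_i) ≤ 1 for prefix-free code
Calculating: 2^(-1) + 2^(-1) + 2^(-1) + 2^(-3) + 2^(-7) + 2^(-9)
= 0.5 + 0.5 + 0.5 + 0.125 + 0.0078125 + 0.001953125
= 1.6348
Since 1.6348 > 1, prefix-free code does not exist


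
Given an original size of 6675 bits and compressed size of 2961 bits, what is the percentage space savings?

Space savings = (1 - Compressed/Original) × 100%
= (1 - 2961/6675) × 100%
= 55.64%


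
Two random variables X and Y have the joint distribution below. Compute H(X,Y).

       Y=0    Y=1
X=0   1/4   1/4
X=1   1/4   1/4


H(X,Y) = -Σ p(x,y) log₂ p(x,y)
  p(0,0)=1/4: -0.2500 × log₂(0.2500) = 0.5000
  p(0,1)=1/4: -0.2500 × log₂(0.2500) = 0.5000
  p(1,0)=1/4: -0.2500 × log₂(0.2500) = 0.5000
  p(1,1)=1/4: -0.2500 × log₂(0.2500) = 0.5000
H(X,Y) = 2.0000 bits


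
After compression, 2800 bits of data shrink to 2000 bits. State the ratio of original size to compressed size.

Compression ratio = Original / Compressed
= 2800 / 2000 = 1.40:1


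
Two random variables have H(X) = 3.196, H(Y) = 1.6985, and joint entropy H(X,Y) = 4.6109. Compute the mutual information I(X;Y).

I(X;Y) = H(X) + H(Y) - H(X,Y)
I(X;Y) = 3.196 + 1.6985 - 4.6109 = 0.2836 bits


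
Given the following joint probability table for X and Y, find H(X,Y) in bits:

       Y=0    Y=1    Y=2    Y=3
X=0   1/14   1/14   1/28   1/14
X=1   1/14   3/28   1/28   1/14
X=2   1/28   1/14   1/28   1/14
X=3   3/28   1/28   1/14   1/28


H(X,Y) = -Σ p(x,y) log₂ p(x,y)
  p(0,0)=1/14: -0.0714 × log₂(0.0714) = 0.2720
  p(0,1)=1/14: -0.0714 × log₂(0.0714) = 0.2720
  p(0,2)=1/28: -0.0357 × log₂(0.0357) = 0.1717
  p(0,3)=1/14: -0.0714 × log₂(0.0714) = 0.2720
  p(1,0)=1/14: -0.0714 × log₂(0.0714) = 0.2720
  p(1,1)=3/28: -0.1071 × log₂(0.1071) = 0.3453
  p(1,2)=1/28: -0.0357 × log₂(0.0357) = 0.1717
  p(1,3)=1/14: -0.0714 × log₂(0.0714) = 0.2720
  p(2,0)=1/28: -0.0357 × log₂(0.0357) = 0.1717
  p(2,1)=1/14: -0.0714 × log₂(0.0714) = 0.2720
  p(2,2)=1/28: -0.0357 × log₂(0.0357) = 0.1717
  p(2,3)=1/14: -0.0714 × log₂(0.0714) = 0.2720
  p(3,0)=3/28: -0.1071 × log₂(0.1071) = 0.3453
  p(3,1)=1/28: -0.0357 × log₂(0.0357) = 0.1717
  p(3,2)=1/14: -0.0714 × log₂(0.0714) = 0.2720
  p(3,3)=1/28: -0.0357 × log₂(0.0357) = 0.1717
H(X,Y) = 3.8963 bits


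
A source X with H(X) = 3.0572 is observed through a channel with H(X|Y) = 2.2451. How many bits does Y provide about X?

I(X;Y) = H(X) - H(X|Y)
I(X;Y) = 3.0572 - 2.2451 = 0.8121 bits


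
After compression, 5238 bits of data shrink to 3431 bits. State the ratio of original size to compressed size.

Compression ratio = Original / Compressed
= 5238 / 3431 = 1.53:1


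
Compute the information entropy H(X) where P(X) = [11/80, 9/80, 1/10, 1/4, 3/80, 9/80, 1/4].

H(X) = -Σ p(x) log₂ p(x)
  -11/80 × log₂(11/80) = 0.3936
  -9/80 × log₂(9/80) = 0.3546
  -1/10 × log₂(1/10) = 0.3322
  -1/4 × log₂(1/4) = 0.5000
  -3/80 × log₂(3/80) = 0.1776
  -9/80 × log₂(9/80) = 0.3546
  -1/4 × log₂(1/4) = 0.5000
H(X) = 2.6126 bits


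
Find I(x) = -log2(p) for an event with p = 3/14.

Information content I(x) = -log₂(p(x))
I = -log₂(3/14) = -log₂(0.2143)
I = 2.2224 bits


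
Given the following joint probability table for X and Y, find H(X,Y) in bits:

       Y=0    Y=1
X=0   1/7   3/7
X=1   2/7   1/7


H(X,Y) = -Σ p(x,y) log₂ p(x,y)
  p(0,0)=1/7: -0.1429 × log₂(0.1429) = 0.4011
  p(0,1)=3/7: -0.4286 × log₂(0.4286) = 0.5239
  p(1,0)=2/7: -0.2857 × log₂(0.2857) = 0.5164
  p(1,1)=1/7: -0.1429 × log₂(0.1429) = 0.4011
H(X,Y) = 1.8424 bits


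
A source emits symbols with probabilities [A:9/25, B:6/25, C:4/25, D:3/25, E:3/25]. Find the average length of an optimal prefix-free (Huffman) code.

Huffman tree construction:
Combine smallest probabilities repeatedly
Resulting codes:
  A: 11 (length 2)
  B: 01 (length 2)
  C: 00 (length 2)
  D: 100 (length 3)
  E: 101 (length 3)
Average length = Σ p(s) × length(s) = 2.2400 bits


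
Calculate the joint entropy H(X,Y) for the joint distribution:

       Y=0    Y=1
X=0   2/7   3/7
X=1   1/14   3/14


H(X,Y) = -Σ p(x,y) log₂ p(x,y)
  p(0,0)=2/7: -0.2857 × log₂(0.2857) = 0.5164
  p(0,1)=3/7: -0.4286 × log₂(0.4286) = 0.5239
  p(1,0)=1/14: -0.0714 × log₂(0.0714) = 0.2720
  p(1,1)=3/14: -0.2143 × log₂(0.2143) = 0.4762
H(X,Y) = 1.7885 bits


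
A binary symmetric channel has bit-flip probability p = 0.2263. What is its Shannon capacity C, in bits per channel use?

For BSC with error probability p:
C = 1 - H(p) where H(p) is binary entropy
H(0.2263) = -0.2263 × log₂(0.2263) - 0.7737 × log₂(0.7737)
H(p) = 0.7715
C = 1 - 0.7715 = 0.2285 bits/use


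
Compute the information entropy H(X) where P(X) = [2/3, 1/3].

H(X) = -Σ p(x) log₂ p(x)
  -2/3 × log₂(2/3) = 0.3900
  -1/3 × log₂(1/3) = 0.5283
H(X) = 0.9183 bits


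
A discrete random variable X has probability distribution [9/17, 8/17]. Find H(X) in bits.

H(X) = -Σ p(x) log₂ p(x)
  -9/17 × log₂(9/17) = 0.4858
  -8/17 × log₂(8/17) = 0.5117
H(X) = 0.9975 bits


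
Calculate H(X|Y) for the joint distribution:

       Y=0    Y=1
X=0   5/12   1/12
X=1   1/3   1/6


H(X|Y) = Σ_y p(y) H(X|Y=y)
  p(Y=0) = 3/4, H(X|Y=0) = 0.9911
  p(Y=1) = 1/4, H(X|Y=1) = 0.9183
H(X|Y) = 0.7500×0.9911 + 0.2500×0.9183 = 0.9729 bits


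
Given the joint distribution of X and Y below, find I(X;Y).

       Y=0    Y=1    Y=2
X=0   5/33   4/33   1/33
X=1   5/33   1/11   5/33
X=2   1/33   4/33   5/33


H(X) = 1.5734, H(Y) = 1.5850, H(X,Y) = 3.0082
I(X;Y) = H(X) + H(Y) - H(X,Y) = 0.1501 bits


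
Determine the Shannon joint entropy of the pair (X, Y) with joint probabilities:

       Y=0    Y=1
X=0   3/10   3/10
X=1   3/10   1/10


H(X,Y) = -Σ p(x,y) log₂ p(x,y)
  p(0,0)=3/10: -0.3000 × log₂(0.3000) = 0.5211
  p(0,1)=3/10: -0.3000 × log₂(0.3000) = 0.5211
  p(1,0)=3/10: -0.3000 × log₂(0.3000) = 0.5211
  p(1,1)=1/10: -0.1000 × log₂(0.1000) = 0.3322
H(X,Y) = 1.8955 bits


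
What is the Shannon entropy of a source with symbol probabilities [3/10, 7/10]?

H(X) = -Σ p(x) log₂ p(x)
  -3/10 × log₂(3/10) = 0.5211
  -7/10 × log₂(7/10) = 0.3602
H(X) = 0.8813 bits


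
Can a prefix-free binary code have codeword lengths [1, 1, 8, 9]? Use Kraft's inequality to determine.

Kraft inequality: Σ 2^(-l_i) ≤ 1 for prefix-free code
Calculating: 2^(-1) + 2^(-1) + 2^(-8) + 2^(-9)
= 0.5 + 0.5 + 0.00390625 + 0.001953125
= 1.0059
Since 1.0059 > 1, prefix-free code does not exist


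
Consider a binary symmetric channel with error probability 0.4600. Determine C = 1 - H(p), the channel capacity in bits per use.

For BSC with error probability p:
C = 1 - H(p) where H(p) is binary entropy
H(0.4600) = -0.4600 × log₂(0.4600) - 0.5400 × log₂(0.5400)
H(p) = 0.9954
C = 1 - 0.9954 = 0.0046 bits/use


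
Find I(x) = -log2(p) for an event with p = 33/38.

Information content I(x) = -log₂(p(x))
I = -log₂(33/38) = -log₂(0.8684)
I = 0.2035 bits


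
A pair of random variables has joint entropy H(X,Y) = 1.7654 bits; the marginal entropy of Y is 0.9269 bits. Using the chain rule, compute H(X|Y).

Chain rule: H(X,Y) = H(X|Y) + H(Y)
H(X|Y) = H(X,Y) - H(Y) = 1.7654 - 0.9269 = 0.8385 bits


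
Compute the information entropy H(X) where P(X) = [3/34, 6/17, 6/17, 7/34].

H(X) = -Σ p(x) log₂ p(x)
  -3/34 × log₂(3/34) = 0.3090
  -6/17 × log₂(6/17) = 0.5303
  -6/17 × log₂(6/17) = 0.5303
  -7/34 × log₂(7/34) = 0.4694
H(X) = 1.8391 bits


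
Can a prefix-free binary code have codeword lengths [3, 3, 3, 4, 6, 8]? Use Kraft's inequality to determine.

Kraft inequality: Σ 2^(-l_i) ≤ 1 for prefix-free code
Calculating: 2^(-3) + 2^(-3) + 2^(-3) + 2^(-4) + 2^(-6) + 2^(-8)
= 0.125 + 0.125 + 0.125 + 0.0625 + 0.015625 + 0.00390625
= 0.4570
Since 0.4570 ≤ 1, prefix-free code exists


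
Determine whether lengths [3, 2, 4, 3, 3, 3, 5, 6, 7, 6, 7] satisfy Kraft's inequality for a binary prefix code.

Kraft inequality: Σ 2^(-l_i) ≤ 1 for prefix-free code
Calculating: 2^(-3) + 2^(-2) + 2^(-4) + 2^(-3) + 2^(-3) + 2^(-3) + 2^(-5) + 2^(-6) + 2^(-7) + 2^(-6) + 2^(-7)
= 0.125 + 0.25 + 0.0625 + 0.125 + 0.125 + 0.125 + 0.03125 + 0.015625 + 0.0078125 + 0.015625 + 0.0078125
= 0.8906
Since 0.8906 ≤ 1, prefix-free code exists


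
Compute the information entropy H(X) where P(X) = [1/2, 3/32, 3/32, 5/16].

H(X) = -Σ p(x) log₂ p(x)
  -1/2 × log₂(1/2) = 0.5000
  -3/32 × log₂(3/32) = 0.3202
  -3/32 × log₂(3/32) = 0.3202
  -5/16 × log₂(5/16) = 0.5244
H(X) = 1.6647 bits


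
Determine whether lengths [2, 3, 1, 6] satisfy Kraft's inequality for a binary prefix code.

Kraft inequality: Σ 2^(-l_i) ≤ 1 for prefix-free code
Calculating: 2^(-2) + 2^(-3) + 2^(-1) + 2^(-6)
= 0.25 + 0.125 + 0.5 + 0.015625
= 0.8906
Since 0.8906 ≤ 1, prefix-free code exists


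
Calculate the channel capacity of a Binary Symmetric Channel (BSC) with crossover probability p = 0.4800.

For BSC with error probability p:
C = 1 - H(p) where H(p) is binary entropy
H(0.4800) = -0.4800 × log₂(0.4800) - 0.5200 × log₂(0.5200)
H(p) = 0.9988
C = 1 - 0.9988 = 0.0012 bits/use


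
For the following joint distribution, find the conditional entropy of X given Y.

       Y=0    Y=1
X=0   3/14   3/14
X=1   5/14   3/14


H(X|Y) = Σ_y p(y) H(X|Y=y)
  p(Y=0) = 4/7, H(X|Y=0) = 0.9544
  p(Y=1) = 3/7, H(X|Y=1) = 1.0000
H(X|Y) = 0.5714×0.9544 + 0.4286×1.0000 = 0.9740 bits


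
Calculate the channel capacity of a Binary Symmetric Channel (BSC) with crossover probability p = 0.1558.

For BSC with error probability p:
C = 1 - H(p) where H(p) is binary entropy
H(0.1558) = -0.1558 × log₂(0.1558) - 0.8442 × log₂(0.8442)
H(p) = 0.6242
C = 1 - 0.6242 = 0.3758 bits/use


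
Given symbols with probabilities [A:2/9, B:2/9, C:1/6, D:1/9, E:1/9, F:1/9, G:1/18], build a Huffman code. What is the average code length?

Huffman tree construction:
Combine smallest probabilities repeatedly
Resulting codes:
  A: 00 (length 2)
  B: 01 (length 2)
  C: 110 (length 3)
  D: 1111 (length 4)
  E: 100 (length 3)
  F: 101 (length 3)
  G: 1110 (length 4)
Average length = Σ p(s) × length(s) = 2.7222 bits


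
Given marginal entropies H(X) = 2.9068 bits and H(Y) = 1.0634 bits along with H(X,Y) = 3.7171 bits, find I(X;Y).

I(X;Y) = H(X) + H(Y) - H(X,Y)
I(X;Y) = 2.9068 + 1.0634 - 3.7171 = 0.2531 bits


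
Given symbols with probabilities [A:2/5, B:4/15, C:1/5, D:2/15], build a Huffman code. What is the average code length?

Huffman tree construction:
Combine smallest probabilities repeatedly
Resulting codes:
  A: 0 (length 1)
  B: 10 (length 2)
  C: 111 (length 3)
  D: 110 (length 3)
Average length = Σ p(s) × length(s) = 1.9333 bits


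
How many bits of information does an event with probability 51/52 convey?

Information content I(x) = -log₂(p(x))
I = -log₂(51/52) = -log₂(0.9808)
I = 0.0280 bits


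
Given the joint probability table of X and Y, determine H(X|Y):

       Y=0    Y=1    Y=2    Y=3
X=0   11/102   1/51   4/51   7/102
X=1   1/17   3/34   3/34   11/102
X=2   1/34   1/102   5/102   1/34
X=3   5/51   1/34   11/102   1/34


H(X|Y) = Σ_y p(y) H(X|Y=y)
  p(Y=0) = 5/17, H(X|Y=0) = 1.8556
  p(Y=1) = 5/34, H(X|Y=1) = 1.5546
  p(Y=2) = 11/34, H(X|Y=2) = 1.9476
  p(Y=3) = 4/17, H(X|Y=3) = 1.7843
H(X|Y) = 0.2941×1.8556 + 0.1471×1.5546 + 0.3235×1.9476 + 0.2353×1.7843 = 1.8244 bits


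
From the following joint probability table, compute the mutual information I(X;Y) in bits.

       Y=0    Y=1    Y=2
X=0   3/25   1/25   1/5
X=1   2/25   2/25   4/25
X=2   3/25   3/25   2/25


H(X) = 1.5827, H(Y) = 1.5413, H(X,Y) = 3.0489
I(X;Y) = H(X) + H(Y) - H(X,Y) = 0.0751 bits


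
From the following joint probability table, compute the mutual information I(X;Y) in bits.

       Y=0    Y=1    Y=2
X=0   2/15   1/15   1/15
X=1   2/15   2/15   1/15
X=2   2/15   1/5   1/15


H(X) = 1.5656, H(Y) = 1.5219, H(X,Y) = 3.0566
I(X;Y) = H(X) + H(Y) - H(X,Y) = 0.0310 bits


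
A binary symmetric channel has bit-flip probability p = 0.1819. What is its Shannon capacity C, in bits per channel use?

For BSC with error probability p:
C = 1 - H(p) where H(p) is binary entropy
H(0.1819) = -0.1819 × log₂(0.1819) - 0.8181 × log₂(0.8181)
H(p) = 0.6842
C = 1 - 0.6842 = 0.3158 bits/use


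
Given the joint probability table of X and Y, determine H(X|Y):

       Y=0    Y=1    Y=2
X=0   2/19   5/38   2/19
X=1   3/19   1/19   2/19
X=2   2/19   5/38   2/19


H(X|Y) = Σ_y p(y) H(X|Y=y)
  p(Y=0) = 7/19, H(X|Y=0) = 1.5567
  p(Y=1) = 6/19, H(X|Y=1) = 1.4834
  p(Y=2) = 6/19, H(X|Y=2) = 1.5850
H(X|Y) = 0.3684×1.5567 + 0.3158×1.4834 + 0.3158×1.5850 = 1.5424 bits


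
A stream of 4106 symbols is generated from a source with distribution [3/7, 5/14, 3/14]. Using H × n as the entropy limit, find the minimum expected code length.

Entropy H = 1.5306 bits/symbol
Minimum bits = H × n = 1.5306 × 4106
= 6284.72 bits


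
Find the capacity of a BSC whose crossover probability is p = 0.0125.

For BSC with error probability p:
C = 1 - H(p) where H(p) is binary entropy
H(0.0125) = -0.0125 × log₂(0.0125) - 0.9875 × log₂(0.9875)
H(p) = 0.0969
C = 1 - 0.0969 = 0.9031 bits/use


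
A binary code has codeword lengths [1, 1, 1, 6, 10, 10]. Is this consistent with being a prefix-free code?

Kraft inequality: Σ 2^(-l_i) ≤ 1 for prefix-free code
Calculating: 2^(-1) + 2^(-1) + 2^(-1) + 2^(-6) + 2^(-10) + 2^(-10)
= 0.5 + 0.5 + 0.5 + 0.015625 + 0.0009765625 + 0.0009765625
= 1.5176
Since 1.5176 > 1, prefix-free code does not exist


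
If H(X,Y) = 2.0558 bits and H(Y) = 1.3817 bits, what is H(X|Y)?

Chain rule: H(X,Y) = H(X|Y) + H(Y)
H(X|Y) = H(X,Y) - H(Y) = 2.0558 - 1.3817 = 0.6741 bits


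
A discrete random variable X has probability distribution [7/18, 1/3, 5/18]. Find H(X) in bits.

H(X) = -Σ p(x) log₂ p(x)
  -7/18 × log₂(7/18) = 0.5299
  -1/3 × log₂(1/3) = 0.5283
  -5/18 × log₂(5/18) = 0.5133
H(X) = 1.5715 bits


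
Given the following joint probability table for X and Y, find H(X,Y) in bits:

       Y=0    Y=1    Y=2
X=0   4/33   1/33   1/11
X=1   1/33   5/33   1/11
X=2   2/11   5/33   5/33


H(X,Y) = -Σ p(x,y) log₂ p(x,y)
  p(0,0)=4/33: -0.1212 × log₂(0.1212) = 0.3690
  p(0,1)=1/33: -0.0303 × log₂(0.0303) = 0.1529
  p(0,2)=1/11: -0.0909 × log₂(0.0909) = 0.3145
  p(1,0)=1/33: -0.0303 × log₂(0.0303) = 0.1529
  p(1,1)=5/33: -0.1515 × log₂(0.1515) = 0.4125
  p(1,2)=1/11: -0.0909 × log₂(0.0909) = 0.3145
  p(2,0)=2/11: -0.1818 × log₂(0.1818) = 0.4472
  p(2,1)=5/33: -0.1515 × log₂(0.1515) = 0.4125
  p(2,2)=5/33: -0.1515 × log₂(0.1515) = 0.4125
H(X,Y) = 2.9884 bits


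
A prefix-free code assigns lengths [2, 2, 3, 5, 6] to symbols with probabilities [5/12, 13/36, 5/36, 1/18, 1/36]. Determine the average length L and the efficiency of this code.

Average length L = Σ p_i × l_i = 2.4167 bits
Entropy H = 1.8277 bits
Efficiency η = H/L × 100% = 75.63%


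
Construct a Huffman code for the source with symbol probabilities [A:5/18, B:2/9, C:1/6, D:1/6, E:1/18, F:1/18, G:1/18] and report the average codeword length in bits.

Huffman tree construction:
Combine smallest probabilities repeatedly
Resulting codes:
  A: 10 (length 2)
  B: 01 (length 2)
  C: 110 (length 3)
  D: 111 (length 3)
  E: 0010 (length 4)
  F: 0011 (length 4)
  G: 000 (length 3)
Average length = Σ p(s) × length(s) = 2.6111 bits


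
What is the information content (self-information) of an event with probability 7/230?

Information content I(x) = -log₂(p(x))
I = -log₂(7/230) = -log₂(0.0304)
I = 5.0381 bits


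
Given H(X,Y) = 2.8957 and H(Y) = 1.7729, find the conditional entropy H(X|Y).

Chain rule: H(X,Y) = H(X|Y) + H(Y)
H(X|Y) = H(X,Y) - H(Y) = 2.8957 - 1.7729 = 1.1228 bits


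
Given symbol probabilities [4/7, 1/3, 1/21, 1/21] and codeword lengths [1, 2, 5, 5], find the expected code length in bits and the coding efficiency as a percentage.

Average length L = Σ p_i × l_i = 1.7143 bits
Entropy H = 1.4080 bits
Efficiency η = H/L × 100% = 82.13%


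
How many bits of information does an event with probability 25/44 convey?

Information content I(x) = -log₂(p(x))
I = -log₂(25/44) = -log₂(0.5682)
I = 0.8156 bits


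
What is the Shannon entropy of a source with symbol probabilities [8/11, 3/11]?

H(X) = -Σ p(x) log₂ p(x)
  -8/11 × log₂(8/11) = 0.3341
  -3/11 × log₂(3/11) = 0.5112
H(X) = 0.8454 bits


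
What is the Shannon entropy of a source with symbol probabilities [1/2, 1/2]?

H(X) = -Σ p(x) log₂ p(x)
  -1/2 × log₂(1/2) = 0.5000
  -1/2 × log₂(1/2) = 0.5000
H(X) = 1.0000 bits


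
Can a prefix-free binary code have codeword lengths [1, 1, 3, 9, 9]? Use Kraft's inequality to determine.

Kraft inequality: Σ 2^(-l_i) ≤ 1 for prefix-free code
Calculating: 2^(-1) + 2^(-1) + 2^(-3) + 2^(-9) + 2^(-9)
= 0.5 + 0.5 + 0.125 + 0.001953125 + 0.001953125
= 1.1289
Since 1.1289 > 1, prefix-free code does not exist
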